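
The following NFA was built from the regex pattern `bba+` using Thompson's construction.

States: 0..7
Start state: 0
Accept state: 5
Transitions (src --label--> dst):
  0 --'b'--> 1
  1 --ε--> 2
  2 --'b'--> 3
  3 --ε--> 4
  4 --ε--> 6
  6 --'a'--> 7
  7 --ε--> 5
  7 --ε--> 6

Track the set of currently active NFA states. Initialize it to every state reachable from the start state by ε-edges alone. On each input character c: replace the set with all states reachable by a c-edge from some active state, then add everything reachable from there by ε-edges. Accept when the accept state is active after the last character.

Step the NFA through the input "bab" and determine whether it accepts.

start: ε-closure({0}) = {0}
'b' @ 1: {1,2}
'a' @ 2: {}  — dead — no transitions
rest 'b' ignored (set empty)
final: {}; accept 5 not in set

Answer: REJECT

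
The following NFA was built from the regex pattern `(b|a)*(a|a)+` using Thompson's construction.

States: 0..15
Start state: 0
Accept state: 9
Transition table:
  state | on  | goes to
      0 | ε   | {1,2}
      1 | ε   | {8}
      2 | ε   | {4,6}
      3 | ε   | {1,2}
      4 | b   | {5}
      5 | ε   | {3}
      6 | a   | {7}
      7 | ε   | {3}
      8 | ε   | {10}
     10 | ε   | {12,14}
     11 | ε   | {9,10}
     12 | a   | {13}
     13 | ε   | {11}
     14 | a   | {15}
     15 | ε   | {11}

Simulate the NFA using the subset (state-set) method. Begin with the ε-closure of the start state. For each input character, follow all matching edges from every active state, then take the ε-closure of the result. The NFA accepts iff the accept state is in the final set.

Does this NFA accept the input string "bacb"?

Answer: REJECT

Derivation:
initial (ε-close {0}): {0,1,2,4,6,8,10,12,14}
'b' @ 1: {1,2,3,4,5,6,8,10,12,14}
'a' @ 2: {1,2,3,4,6,7,8,9,10,11,12,13,14,15}  ✓accept
'c' @ 3: {}  — state set empty
rest 'b' ignored (set empty)
after full input: {}  (accept=9 not in)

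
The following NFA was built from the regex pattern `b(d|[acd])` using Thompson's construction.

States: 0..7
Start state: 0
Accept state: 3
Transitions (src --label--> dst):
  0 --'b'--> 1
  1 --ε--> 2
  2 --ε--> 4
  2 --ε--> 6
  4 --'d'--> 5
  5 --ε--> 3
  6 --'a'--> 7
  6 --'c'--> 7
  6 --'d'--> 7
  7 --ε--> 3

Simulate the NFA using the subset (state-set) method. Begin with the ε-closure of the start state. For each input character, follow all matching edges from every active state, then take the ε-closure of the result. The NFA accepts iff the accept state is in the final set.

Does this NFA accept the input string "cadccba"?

initial (ε-close {0}): {0}
'c' @ 1: {}  — state set empty
rest 'adccba' ignored (set empty)
after full input: {}  (accept=3 not in)

Answer: REJECT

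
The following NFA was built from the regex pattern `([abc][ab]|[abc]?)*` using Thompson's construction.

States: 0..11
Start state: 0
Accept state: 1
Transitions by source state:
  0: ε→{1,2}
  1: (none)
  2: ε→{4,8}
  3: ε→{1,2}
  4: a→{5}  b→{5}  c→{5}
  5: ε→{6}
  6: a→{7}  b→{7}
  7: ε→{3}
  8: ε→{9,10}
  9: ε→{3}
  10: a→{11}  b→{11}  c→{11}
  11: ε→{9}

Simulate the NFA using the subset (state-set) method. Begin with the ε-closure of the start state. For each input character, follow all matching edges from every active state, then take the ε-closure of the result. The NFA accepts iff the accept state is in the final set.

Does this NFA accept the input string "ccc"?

S₀ = ε-closure({0}) = {0,1,2,3,4,8,9,10}
'c' @ 1: {1,2,3,4,5,6,8,9,10,11}  ✓accept
'c' @ 2: {1,2,3,4,5,6,8,9,10,11}  ✓accept
'c' @ 3: {1,2,3,4,5,6,8,9,10,11}  ✓accept
end set {1,2,3,4,5,6,8,9,10,11} — state 1 in

Answer: ACCEPT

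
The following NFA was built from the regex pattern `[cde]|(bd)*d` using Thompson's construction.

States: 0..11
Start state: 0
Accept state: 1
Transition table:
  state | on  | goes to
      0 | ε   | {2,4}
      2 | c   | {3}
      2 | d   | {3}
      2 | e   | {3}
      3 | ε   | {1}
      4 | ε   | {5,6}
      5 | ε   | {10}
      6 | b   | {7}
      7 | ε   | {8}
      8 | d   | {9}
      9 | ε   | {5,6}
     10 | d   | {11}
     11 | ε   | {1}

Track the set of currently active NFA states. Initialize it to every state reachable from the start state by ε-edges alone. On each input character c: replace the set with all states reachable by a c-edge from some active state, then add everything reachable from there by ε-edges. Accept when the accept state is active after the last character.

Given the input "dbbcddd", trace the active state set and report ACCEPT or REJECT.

Answer: REJECT

Trace:
S₀ = ε-closure({0}) = {0,2,4,5,6,10}
'd' @ 1: {1,3,11}  ✓accept
'b' @ 2: {}  — dead — no transitions
rest 'bcddd' ignored (set empty)
after full input: {}  (accept=1 not in)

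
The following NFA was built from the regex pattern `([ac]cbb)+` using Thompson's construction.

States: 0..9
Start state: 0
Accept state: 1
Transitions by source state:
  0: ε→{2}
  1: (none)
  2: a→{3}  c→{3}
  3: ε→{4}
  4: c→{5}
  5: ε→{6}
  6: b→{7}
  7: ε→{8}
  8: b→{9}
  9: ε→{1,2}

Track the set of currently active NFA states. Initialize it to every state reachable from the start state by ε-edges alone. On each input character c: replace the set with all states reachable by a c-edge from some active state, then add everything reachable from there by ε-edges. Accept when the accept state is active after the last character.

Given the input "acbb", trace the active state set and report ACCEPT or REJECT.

S₀ = ε-closure({0}) = {0,2}
'a' @ 1: {3,4}
'c' @ 2: {5,6}
'b' @ 3: {7,8}
'b' @ 4: {1,2,9}  ✓accept
final: {1,2,9}; accept 1 in set

Answer: ACCEPT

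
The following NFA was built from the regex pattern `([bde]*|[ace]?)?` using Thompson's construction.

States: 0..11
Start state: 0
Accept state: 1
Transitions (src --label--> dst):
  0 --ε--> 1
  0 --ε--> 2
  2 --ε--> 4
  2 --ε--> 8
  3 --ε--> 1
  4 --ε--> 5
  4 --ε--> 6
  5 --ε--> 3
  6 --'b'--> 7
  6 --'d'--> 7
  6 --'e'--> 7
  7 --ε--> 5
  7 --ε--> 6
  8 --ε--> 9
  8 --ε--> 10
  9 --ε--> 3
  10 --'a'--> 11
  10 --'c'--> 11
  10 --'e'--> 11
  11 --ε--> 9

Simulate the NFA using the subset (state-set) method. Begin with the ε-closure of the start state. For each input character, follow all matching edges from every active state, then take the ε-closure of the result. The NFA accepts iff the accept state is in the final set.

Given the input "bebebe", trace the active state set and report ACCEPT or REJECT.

Answer: ACCEPT

Derivation:
S₀ = ε-closure({0}) = {0,1,2,3,4,5,6,8,9,10}
'b' @ 1: {1,3,5,6,7}  [accepting]
'e' @ 2: {1,3,5,6,7}  [accepting]
'b' @ 3: {1,3,5,6,7}  [accepting]
'e' @ 4: {1,3,5,6,7}  [accepting]
'b' @ 5: {1,3,5,6,7}  [accepting]
'e' @ 6: {1,3,5,6,7}  [accepting]
after full input: {1,3,5,6,7}  (accept=1 in)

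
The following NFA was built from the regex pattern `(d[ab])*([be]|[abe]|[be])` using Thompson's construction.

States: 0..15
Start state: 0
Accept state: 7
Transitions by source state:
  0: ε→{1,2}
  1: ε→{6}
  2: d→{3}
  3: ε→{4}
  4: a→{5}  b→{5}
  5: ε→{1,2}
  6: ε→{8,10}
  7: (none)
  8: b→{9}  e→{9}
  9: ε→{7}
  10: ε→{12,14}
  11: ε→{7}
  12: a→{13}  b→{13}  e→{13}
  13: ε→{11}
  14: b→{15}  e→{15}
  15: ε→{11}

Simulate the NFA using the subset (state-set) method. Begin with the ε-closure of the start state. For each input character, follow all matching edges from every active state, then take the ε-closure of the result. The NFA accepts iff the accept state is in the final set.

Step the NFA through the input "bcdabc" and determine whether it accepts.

Answer: REJECT

Derivation:
initial (ε-close {0}): {0,1,2,6,8,10,12,14}
'b' @ 1: {7,9,11,13,15}  (accept∈set)
'c' @ 2: {}  — no active states
rest 'dabc' ignored (set empty)
end set {} — state 7 not in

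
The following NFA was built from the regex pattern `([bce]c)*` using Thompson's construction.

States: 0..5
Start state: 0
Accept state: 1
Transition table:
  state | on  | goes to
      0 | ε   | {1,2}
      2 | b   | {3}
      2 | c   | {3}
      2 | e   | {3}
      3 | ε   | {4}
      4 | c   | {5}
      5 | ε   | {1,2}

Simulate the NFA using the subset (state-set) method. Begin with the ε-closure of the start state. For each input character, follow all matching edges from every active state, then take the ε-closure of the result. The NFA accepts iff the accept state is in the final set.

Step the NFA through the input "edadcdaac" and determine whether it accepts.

Answer: REJECT

Steps:
start: ε-closure({0}) = {0,1,2}
'e' @ 1: {3,4}
'd' @ 2: {}  — state set empty
rest 'adcdaac' ignored (set empty)
after full input: {}  (accept=1 not in)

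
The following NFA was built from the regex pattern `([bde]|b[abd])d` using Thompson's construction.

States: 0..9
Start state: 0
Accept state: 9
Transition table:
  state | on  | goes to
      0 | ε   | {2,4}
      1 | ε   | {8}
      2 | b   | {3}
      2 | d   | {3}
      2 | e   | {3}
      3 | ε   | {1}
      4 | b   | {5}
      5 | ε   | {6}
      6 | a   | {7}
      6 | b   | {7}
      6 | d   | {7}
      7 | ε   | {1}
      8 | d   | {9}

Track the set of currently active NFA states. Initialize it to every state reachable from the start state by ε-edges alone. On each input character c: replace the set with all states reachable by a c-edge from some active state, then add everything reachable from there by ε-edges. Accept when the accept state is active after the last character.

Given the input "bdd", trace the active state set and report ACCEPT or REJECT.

S₀ = ε-closure({0}) = {0,2,4}
'b' @ 1: {1,3,5,6,8}
'd' @ 2: {1,7,8,9}  (accept∈set)
'd' @ 3: {9}  (accept∈set)
after full input: {9}  (accept=9 in)

Answer: ACCEPT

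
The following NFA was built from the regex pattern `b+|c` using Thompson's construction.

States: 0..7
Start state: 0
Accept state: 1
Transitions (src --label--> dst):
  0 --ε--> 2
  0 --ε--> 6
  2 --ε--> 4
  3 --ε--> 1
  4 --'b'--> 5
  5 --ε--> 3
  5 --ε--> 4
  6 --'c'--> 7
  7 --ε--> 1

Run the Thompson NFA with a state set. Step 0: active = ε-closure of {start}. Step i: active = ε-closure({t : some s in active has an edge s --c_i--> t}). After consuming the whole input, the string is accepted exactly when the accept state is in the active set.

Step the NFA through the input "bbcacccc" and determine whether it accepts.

Answer: REJECT

Steps:
start: ε-closure({0}) = {0,2,4,6}
'b' @ 1: {1,3,4,5}  ✓accept
'b' @ 2: {1,3,4,5}  ✓accept
'c' @ 3: {}  — no active states
rest 'acccc' ignored (set empty)
final: {}; accept 1 not in set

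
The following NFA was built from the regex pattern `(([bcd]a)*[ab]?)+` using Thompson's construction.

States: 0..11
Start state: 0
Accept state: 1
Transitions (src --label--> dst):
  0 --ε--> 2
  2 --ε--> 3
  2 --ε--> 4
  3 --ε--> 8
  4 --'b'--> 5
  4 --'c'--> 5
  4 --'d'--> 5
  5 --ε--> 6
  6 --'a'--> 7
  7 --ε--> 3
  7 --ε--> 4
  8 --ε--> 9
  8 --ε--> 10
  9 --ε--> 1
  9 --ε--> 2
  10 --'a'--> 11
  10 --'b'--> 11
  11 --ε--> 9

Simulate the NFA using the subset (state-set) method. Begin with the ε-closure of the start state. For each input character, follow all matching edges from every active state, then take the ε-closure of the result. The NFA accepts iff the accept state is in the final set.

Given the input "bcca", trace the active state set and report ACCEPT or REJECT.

S₀ = ε-closure({0}) = {0,1,2,3,4,8,9,10}
'b' @ 1: {1,2,3,4,5,6,8,9,10,11}  ✓accept
'c' @ 2: {5,6}
'c' @ 3: {}  — no active states
rest 'a' ignored (set empty)
final: {}; accept 1 not in set

Answer: REJECT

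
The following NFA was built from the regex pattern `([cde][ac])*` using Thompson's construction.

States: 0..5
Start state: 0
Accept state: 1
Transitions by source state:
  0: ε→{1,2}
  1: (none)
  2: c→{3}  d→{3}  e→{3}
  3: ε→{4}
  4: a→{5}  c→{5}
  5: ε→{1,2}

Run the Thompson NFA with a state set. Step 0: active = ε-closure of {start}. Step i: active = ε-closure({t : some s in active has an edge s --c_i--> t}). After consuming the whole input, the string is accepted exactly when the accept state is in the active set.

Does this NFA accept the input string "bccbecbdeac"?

start: ε-closure({0}) = {0,1,2}
'b' @ 1: {}  — state set empty
rest 'ccbecbdeac' ignored (set empty)
after full input: {}  (accept=1 not in)

Answer: REJECT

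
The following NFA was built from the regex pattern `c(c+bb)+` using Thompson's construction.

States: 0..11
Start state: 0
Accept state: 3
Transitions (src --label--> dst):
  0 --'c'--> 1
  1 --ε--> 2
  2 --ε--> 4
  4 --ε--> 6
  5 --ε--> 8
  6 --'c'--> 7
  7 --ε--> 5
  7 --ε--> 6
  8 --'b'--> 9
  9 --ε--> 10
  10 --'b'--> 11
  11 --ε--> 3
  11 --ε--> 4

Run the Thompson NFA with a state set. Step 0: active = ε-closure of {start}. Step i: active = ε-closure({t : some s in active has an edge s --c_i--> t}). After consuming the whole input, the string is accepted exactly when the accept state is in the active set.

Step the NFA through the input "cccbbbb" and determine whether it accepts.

Answer: REJECT

Trace:
initial (ε-close {0}): {0}
'c' @ 1: {1,2,4,6}
'c' @ 2: {5,6,7,8}
'c' @ 3: {5,6,7,8}
'b' @ 4: {9,10}
'b' @ 5: {3,4,6,11}  [accepting]
'b' @ 6: {}  — no active states
rest 'b' ignored (set empty)
final: {}; accept 3 not in set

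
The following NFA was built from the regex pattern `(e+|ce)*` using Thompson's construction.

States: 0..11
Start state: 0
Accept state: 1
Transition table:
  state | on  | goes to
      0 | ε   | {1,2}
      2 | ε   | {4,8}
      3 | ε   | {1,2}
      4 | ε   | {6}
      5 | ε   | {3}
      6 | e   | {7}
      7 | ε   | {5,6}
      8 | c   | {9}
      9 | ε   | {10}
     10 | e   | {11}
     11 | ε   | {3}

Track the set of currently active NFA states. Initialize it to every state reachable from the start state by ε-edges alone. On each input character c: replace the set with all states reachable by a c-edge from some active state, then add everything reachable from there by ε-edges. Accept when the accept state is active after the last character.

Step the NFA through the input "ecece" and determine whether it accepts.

Answer: ACCEPT

Derivation:
S₀ = ε-closure({0}) = {0,1,2,4,6,8}
'e' @ 1: {1,2,3,4,5,6,7,8}  (accept∈set)
'c' @ 2: {9,10}
'e' @ 3: {1,2,3,4,6,8,11}  (accept∈set)
'c' @ 4: {9,10}
'e' @ 5: {1,2,3,4,6,8,11}  (accept∈set)
end set {1,2,3,4,6,8,11} — state 1 in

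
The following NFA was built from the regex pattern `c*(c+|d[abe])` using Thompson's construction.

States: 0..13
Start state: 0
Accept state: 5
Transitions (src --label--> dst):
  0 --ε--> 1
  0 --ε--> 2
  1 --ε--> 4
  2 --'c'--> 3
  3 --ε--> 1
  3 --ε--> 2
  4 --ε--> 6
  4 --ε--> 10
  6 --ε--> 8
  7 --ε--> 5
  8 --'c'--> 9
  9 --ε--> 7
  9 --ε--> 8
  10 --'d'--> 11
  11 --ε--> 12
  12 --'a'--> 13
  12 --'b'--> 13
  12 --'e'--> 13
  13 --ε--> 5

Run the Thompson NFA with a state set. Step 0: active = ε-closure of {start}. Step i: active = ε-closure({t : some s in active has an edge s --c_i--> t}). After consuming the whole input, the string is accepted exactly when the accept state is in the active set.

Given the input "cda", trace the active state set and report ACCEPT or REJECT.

start: ε-closure({0}) = {0,1,2,4,6,8,10}
'c' @ 1: {1,2,3,4,5,6,7,8,9,10}  [accepting]
'd' @ 2: {11,12}
'a' @ 3: {5,13}  [accepting]
final: {5,13}; accept 5 in set

Answer: ACCEPT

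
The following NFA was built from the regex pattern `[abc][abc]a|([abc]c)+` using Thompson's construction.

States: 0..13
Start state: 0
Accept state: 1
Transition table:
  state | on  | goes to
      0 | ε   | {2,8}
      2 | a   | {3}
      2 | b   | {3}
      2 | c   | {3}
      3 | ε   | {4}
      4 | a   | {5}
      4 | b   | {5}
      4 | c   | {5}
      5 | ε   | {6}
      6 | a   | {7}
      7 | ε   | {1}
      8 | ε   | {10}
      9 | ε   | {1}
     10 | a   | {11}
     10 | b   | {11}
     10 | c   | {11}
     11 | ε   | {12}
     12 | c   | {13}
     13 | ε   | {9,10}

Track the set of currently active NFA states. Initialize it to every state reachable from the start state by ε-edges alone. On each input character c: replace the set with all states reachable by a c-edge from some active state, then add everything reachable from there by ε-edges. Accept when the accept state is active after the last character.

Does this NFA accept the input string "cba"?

Answer: ACCEPT

Derivation:
S₀ = ε-closure({0}) = {0,2,8,10}
'c' @ 1: {3,4,11,12}
'b' @ 2: {5,6}
'a' @ 3: {1,7}  [accepting]
end set {1,7} — state 1 in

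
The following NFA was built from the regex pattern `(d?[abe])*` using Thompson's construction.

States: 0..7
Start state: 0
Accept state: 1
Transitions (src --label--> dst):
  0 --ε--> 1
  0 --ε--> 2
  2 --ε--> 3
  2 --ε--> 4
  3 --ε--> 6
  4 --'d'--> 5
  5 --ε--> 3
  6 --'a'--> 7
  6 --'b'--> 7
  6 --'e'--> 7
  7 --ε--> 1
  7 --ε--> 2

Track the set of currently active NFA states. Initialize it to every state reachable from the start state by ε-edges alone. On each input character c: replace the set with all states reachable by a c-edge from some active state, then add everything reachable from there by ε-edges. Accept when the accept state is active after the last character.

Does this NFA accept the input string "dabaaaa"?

initial (ε-close {0}): {0,1,2,3,4,6}
'd' @ 1: {3,5,6}
'a' @ 2: {1,2,3,4,6,7}  (accept∈set)
'b' @ 3: {1,2,3,4,6,7}  (accept∈set)
'a' @ 4: {1,2,3,4,6,7}  (accept∈set)
'a' @ 5: {1,2,3,4,6,7}  (accept∈set)
'a' @ 6: {1,2,3,4,6,7}  (accept∈set)
'a' @ 7: {1,2,3,4,6,7}  (accept∈set)
final: {1,2,3,4,6,7}; accept 1 in set

Answer: ACCEPT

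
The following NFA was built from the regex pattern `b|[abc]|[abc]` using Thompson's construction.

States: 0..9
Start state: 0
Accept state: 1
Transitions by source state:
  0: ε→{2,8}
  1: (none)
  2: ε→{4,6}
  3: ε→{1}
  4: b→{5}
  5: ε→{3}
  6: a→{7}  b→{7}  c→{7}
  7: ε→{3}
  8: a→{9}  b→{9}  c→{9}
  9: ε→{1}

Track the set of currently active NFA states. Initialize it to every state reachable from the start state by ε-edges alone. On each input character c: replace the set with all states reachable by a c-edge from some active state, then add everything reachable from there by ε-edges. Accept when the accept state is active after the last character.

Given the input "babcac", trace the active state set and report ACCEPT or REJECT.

start: ε-closure({0}) = {0,2,4,6,8}
'b' @ 1: {1,3,5,7,9}  [accepting]
'a' @ 2: {}  — no active states
rest 'bcac' ignored (set empty)
end set {} — state 1 not in

Answer: REJECT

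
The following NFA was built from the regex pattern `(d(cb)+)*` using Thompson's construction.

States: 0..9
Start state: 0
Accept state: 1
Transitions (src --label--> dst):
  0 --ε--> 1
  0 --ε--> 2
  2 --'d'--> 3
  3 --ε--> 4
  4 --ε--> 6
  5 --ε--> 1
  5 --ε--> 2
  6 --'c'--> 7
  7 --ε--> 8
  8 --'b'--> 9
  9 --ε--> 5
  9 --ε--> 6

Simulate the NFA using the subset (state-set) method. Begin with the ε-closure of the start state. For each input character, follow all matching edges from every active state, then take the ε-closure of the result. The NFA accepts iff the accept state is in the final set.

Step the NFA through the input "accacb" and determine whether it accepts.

Answer: REJECT

Derivation:
initial (ε-close {0}): {0,1,2}
'a' @ 1: {}  — state set empty
rest 'ccacb' ignored (set empty)
final: {}; accept 1 not in set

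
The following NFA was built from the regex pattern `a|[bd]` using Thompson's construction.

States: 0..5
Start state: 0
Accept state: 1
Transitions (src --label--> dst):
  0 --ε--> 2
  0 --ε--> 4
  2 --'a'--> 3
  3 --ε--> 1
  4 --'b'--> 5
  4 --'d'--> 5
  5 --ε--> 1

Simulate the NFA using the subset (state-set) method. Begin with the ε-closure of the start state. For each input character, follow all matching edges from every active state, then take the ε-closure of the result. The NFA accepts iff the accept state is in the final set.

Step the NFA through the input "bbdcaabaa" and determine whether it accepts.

Answer: REJECT

Derivation:
S₀ = ε-closure({0}) = {0,2,4}
'b' @ 1: {1,5}  [accepting]
'b' @ 2: {}  — state set empty
rest 'dcaabaa' ignored (set empty)
final: {}; accept 1 not in set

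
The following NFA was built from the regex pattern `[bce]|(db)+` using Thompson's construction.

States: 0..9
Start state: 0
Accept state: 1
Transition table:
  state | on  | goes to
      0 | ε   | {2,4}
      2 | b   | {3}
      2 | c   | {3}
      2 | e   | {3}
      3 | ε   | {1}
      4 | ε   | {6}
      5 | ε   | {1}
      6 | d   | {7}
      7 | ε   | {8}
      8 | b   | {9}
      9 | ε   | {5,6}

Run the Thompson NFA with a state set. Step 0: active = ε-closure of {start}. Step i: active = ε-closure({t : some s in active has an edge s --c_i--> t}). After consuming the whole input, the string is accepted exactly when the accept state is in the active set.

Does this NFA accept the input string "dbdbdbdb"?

Answer: ACCEPT

Steps:
S₀ = ε-closure({0}) = {0,2,4,6}
'd' @ 1: {7,8}
'b' @ 2: {1,5,6,9}  ✓accept
'd' @ 3: {7,8}
'b' @ 4: {1,5,6,9}  ✓accept
'd' @ 5: {7,8}
'b' @ 6: {1,5,6,9}  ✓accept
'd' @ 7: {7,8}
'b' @ 8: {1,5,6,9}  ✓accept
after full input: {1,5,6,9}  (accept=1 in)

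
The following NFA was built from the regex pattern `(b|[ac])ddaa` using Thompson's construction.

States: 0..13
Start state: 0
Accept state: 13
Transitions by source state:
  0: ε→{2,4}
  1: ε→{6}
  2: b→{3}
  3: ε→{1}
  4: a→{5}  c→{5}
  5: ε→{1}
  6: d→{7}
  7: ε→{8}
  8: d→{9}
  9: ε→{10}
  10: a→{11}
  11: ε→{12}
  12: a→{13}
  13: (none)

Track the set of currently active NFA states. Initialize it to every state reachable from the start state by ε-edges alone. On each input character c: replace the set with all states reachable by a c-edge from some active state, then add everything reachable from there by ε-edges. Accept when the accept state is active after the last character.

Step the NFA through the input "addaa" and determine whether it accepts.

Answer: ACCEPT

Derivation:
S₀ = ε-closure({0}) = {0,2,4}
'a' @ 1: {1,5,6}
'd' @ 2: {7,8}
'd' @ 3: {9,10}
'a' @ 4: {11,12}
'a' @ 5: {13}  [accepting]
final: {13}; accept 13 in set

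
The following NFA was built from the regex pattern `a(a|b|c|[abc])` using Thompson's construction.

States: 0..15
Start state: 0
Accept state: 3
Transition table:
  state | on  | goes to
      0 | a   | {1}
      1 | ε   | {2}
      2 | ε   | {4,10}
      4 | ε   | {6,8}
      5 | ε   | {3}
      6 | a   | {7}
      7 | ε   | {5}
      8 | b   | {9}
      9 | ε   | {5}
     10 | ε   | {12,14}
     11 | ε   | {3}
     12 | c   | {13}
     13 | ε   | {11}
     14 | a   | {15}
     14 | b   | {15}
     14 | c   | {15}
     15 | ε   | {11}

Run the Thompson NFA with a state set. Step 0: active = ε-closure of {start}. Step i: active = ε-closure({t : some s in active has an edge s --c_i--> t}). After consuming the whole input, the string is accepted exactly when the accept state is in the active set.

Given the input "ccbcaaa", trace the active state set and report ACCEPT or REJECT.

Answer: REJECT

Steps:
S₀ = ε-closure({0}) = {0}
'c' @ 1: {}  — no active states
rest 'cbcaaa' ignored (set empty)
end set {} — state 3 not in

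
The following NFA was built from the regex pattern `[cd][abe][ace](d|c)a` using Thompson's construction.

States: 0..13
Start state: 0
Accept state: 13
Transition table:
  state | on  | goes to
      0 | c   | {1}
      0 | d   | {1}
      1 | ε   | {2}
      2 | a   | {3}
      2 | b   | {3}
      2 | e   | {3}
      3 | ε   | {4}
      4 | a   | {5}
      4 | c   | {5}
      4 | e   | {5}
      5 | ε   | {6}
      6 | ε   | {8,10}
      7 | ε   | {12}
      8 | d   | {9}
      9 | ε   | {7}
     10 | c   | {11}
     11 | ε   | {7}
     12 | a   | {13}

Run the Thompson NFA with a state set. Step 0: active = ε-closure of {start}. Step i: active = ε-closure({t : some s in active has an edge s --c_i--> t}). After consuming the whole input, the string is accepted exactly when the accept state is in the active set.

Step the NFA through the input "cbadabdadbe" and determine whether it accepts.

Answer: REJECT

Trace:
initial (ε-close {0}): {0}
'c' @ 1: {1,2}
'b' @ 2: {3,4}
'a' @ 3: {5,6,8,10}
'd' @ 4: {7,9,12}
'a' @ 5: {13}  (accept∈set)
'b' @ 6: {}  — no active states
rest 'dadbe' ignored (set empty)
final: {}; accept 13 not in set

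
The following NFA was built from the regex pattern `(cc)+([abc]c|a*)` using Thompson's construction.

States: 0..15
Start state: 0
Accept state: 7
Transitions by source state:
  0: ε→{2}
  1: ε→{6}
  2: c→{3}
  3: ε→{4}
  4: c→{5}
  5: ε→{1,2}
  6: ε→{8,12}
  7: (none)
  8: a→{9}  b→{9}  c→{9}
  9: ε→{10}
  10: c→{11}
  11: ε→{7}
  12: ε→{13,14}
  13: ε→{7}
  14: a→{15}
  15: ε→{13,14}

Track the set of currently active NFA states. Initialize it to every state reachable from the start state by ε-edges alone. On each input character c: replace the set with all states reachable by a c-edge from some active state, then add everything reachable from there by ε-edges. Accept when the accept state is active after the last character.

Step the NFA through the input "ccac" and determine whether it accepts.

Answer: ACCEPT

Derivation:
S₀ = ε-closure({0}) = {0,2}
'c' @ 1: {3,4}
'c' @ 2: {1,2,5,6,7,8,12,13,14}  [accepting]
'a' @ 3: {7,9,10,13,14,15}  [accepting]
'c' @ 4: {7,11}  [accepting]
final: {7,11}; accept 7 in set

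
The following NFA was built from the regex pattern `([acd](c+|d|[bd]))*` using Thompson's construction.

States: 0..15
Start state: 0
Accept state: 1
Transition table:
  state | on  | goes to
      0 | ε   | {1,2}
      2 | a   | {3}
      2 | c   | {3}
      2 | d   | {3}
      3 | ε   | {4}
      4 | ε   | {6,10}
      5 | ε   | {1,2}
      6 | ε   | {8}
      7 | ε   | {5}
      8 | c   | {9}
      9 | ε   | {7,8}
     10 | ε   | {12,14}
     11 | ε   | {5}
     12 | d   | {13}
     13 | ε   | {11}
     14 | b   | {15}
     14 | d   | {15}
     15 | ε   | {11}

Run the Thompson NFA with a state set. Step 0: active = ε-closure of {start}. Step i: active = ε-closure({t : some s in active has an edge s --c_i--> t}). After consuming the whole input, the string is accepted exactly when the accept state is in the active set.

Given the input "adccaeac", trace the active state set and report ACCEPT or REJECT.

S₀ = ε-closure({0}) = {0,1,2}
'a' @ 1: {3,4,6,8,10,12,14}
'd' @ 2: {1,2,5,11,13,15}  (accept∈set)
'c' @ 3: {3,4,6,8,10,12,14}
'c' @ 4: {1,2,5,7,8,9}  (accept∈set)
'a' @ 5: {3,4,6,8,10,12,14}
'e' @ 6: {}  — state set empty
rest 'ac' ignored (set empty)
final: {}; accept 1 not in set

Answer: REJECT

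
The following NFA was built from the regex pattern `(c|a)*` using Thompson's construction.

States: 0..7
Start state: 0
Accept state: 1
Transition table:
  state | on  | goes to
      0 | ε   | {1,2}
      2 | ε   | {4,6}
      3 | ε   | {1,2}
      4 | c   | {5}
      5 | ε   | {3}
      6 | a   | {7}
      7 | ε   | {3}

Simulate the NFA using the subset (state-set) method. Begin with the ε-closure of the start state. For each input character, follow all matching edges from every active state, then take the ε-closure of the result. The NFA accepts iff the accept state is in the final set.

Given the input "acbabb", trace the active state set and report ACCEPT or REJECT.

Answer: REJECT

Trace:
S₀ = ε-closure({0}) = {0,1,2,4,6}
'a' @ 1: {1,2,3,4,6,7}  (accept∈set)
'c' @ 2: {1,2,3,4,5,6}  (accept∈set)
'b' @ 3: {}  — state set empty
rest 'abb' ignored (set empty)
after full input: {}  (accept=1 not in)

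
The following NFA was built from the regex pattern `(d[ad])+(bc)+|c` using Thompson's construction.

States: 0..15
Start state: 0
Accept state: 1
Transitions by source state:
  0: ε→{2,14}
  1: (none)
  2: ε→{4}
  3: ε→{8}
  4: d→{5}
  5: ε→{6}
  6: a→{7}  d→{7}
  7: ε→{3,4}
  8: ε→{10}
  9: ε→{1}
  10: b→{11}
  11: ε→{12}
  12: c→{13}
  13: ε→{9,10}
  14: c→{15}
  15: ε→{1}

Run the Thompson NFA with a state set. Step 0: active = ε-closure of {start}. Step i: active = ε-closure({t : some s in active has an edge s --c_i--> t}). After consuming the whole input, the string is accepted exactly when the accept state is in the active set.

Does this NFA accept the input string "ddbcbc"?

S₀ = ε-closure({0}) = {0,2,4,14}
'd' @ 1: {5,6}
'd' @ 2: {3,4,7,8,10}
'b' @ 3: {11,12}
'c' @ 4: {1,9,10,13}  (accept∈set)
'b' @ 5: {11,12}
'c' @ 6: {1,9,10,13}  (accept∈set)
after full input: {1,9,10,13}  (accept=1 in)

Answer: ACCEPT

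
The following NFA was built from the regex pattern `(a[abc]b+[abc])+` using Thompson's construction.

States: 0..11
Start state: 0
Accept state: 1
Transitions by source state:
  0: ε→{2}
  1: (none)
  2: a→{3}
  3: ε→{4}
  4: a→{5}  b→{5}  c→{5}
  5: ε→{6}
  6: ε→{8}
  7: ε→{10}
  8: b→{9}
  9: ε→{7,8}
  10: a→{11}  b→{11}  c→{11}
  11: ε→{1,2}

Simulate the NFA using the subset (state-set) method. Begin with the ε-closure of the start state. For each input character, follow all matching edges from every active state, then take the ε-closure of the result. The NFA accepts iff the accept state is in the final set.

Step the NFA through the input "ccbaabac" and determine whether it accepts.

Answer: REJECT

Trace:
initial (ε-close {0}): {0,2}
'c' @ 1: {}  — state set empty
rest 'cbaabac' ignored (set empty)
final: {}; accept 1 not in set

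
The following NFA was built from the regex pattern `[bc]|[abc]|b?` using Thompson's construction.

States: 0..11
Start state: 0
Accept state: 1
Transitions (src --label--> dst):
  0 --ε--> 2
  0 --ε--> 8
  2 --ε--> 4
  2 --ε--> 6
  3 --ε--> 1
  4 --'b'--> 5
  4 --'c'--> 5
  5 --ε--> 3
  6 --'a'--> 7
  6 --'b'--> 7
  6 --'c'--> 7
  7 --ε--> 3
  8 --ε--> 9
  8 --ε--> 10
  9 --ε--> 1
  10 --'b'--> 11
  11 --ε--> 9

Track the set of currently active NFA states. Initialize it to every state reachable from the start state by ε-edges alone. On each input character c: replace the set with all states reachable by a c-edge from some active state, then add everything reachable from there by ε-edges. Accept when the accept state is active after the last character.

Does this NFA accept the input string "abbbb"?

Answer: REJECT

Derivation:
start: ε-closure({0}) = {0,1,2,4,6,8,9,10}
'a' @ 1: {1,3,7}  ✓accept
'b' @ 2: {}  — no active states
rest 'bbb' ignored (set empty)
final: {}; accept 1 not in set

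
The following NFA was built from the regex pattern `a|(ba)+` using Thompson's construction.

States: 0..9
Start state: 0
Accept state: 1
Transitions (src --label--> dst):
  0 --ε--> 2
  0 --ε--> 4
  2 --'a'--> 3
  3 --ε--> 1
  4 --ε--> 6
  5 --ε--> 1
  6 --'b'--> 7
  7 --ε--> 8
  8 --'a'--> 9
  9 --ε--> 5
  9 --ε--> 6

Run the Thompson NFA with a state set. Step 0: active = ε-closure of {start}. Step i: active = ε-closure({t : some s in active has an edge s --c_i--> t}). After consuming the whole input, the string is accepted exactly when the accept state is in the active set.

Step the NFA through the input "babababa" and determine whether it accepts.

initial (ε-close {0}): {0,2,4,6}
'b' @ 1: {7,8}
'a' @ 2: {1,5,6,9}  ✓accept
'b' @ 3: {7,8}
'a' @ 4: {1,5,6,9}  ✓accept
'b' @ 5: {7,8}
'a' @ 6: {1,5,6,9}  ✓accept
'b' @ 7: {7,8}
'a' @ 8: {1,5,6,9}  ✓accept
final: {1,5,6,9}; accept 1 in set

Answer: ACCEPT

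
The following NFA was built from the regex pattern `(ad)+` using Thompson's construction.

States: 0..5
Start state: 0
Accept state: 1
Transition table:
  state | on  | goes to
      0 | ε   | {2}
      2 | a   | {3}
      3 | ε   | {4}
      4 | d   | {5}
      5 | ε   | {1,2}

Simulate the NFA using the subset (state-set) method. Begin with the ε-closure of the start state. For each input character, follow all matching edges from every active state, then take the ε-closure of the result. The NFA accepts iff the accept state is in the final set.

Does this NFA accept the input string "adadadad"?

Answer: ACCEPT

Trace:
S₀ = ε-closure({0}) = {0,2}
'a' @ 1: {3,4}
'd' @ 2: {1,2,5}  ✓accept
'a' @ 3: {3,4}
'd' @ 4: {1,2,5}  ✓accept
'a' @ 5: {3,4}
'd' @ 6: {1,2,5}  ✓accept
'a' @ 7: {3,4}
'd' @ 8: {1,2,5}  ✓accept
after full input: {1,2,5}  (accept=1 in)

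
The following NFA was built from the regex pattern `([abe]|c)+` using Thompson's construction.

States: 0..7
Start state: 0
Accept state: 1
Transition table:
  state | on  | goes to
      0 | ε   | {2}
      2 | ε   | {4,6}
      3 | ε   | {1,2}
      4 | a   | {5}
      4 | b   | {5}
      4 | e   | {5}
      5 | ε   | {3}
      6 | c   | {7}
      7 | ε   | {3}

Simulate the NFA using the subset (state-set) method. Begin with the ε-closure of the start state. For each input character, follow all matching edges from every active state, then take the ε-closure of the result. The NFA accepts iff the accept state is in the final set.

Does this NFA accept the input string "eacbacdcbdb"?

Answer: REJECT

Derivation:
initial (ε-close {0}): {0,2,4,6}
'e' @ 1: {1,2,3,4,5,6}  (accept∈set)
'a' @ 2: {1,2,3,4,5,6}  (accept∈set)
'c' @ 3: {1,2,3,4,6,7}  (accept∈set)
'b' @ 4: {1,2,3,4,5,6}  (accept∈set)
'a' @ 5: {1,2,3,4,5,6}  (accept∈set)
'c' @ 6: {1,2,3,4,6,7}  (accept∈set)
'd' @ 7: {}  — state set empty
rest 'cbdb' ignored (set empty)
end set {} — state 1 not in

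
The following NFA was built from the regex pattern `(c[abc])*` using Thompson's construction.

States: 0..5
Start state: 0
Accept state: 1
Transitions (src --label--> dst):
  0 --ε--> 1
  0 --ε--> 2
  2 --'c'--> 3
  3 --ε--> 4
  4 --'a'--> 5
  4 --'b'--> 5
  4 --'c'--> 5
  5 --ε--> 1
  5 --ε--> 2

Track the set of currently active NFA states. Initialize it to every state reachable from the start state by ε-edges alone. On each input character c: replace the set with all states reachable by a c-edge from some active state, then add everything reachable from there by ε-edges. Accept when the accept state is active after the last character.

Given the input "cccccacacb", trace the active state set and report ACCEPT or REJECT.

S₀ = ε-closure({0}) = {0,1,2}
'c' @ 1: {3,4}
'c' @ 2: {1,2,5}  [accepting]
'c' @ 3: {3,4}
'c' @ 4: {1,2,5}  [accepting]
'c' @ 5: {3,4}
'a' @ 6: {1,2,5}  [accepting]
'c' @ 7: {3,4}
'a' @ 8: {1,2,5}  [accepting]
'c' @ 9: {3,4}
'b' @ 10: {1,2,5}  [accepting]
final: {1,2,5}; accept 1 in set

Answer: ACCEPT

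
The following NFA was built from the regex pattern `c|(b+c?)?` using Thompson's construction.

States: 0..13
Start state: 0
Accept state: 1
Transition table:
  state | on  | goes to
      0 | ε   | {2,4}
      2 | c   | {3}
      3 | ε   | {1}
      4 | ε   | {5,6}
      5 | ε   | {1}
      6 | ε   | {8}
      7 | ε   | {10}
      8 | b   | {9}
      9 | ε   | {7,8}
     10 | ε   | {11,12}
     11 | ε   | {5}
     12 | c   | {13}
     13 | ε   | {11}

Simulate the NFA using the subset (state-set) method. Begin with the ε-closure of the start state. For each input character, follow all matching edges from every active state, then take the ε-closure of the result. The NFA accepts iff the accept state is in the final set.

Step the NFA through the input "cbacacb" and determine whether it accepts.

Answer: REJECT

Trace:
S₀ = ε-closure({0}) = {0,1,2,4,5,6,8}
'c' @ 1: {1,3}  ✓accept
'b' @ 2: {}  — dead — no transitions
rest 'acacb' ignored (set empty)
end set {} — state 1 not in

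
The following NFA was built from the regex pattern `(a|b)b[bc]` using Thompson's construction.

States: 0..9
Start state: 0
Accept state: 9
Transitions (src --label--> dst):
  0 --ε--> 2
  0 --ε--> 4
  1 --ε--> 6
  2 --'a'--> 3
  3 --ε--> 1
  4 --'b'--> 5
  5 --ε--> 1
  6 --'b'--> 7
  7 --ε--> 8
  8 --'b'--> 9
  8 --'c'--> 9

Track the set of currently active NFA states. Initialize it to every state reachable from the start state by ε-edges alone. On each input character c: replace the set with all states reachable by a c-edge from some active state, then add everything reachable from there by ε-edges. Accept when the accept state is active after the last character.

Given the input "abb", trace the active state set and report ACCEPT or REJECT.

start: ε-closure({0}) = {0,2,4}
'a' @ 1: {1,3,6}
'b' @ 2: {7,8}
'b' @ 3: {9}  [accepting]
end set {9} — state 9 in

Answer: ACCEPT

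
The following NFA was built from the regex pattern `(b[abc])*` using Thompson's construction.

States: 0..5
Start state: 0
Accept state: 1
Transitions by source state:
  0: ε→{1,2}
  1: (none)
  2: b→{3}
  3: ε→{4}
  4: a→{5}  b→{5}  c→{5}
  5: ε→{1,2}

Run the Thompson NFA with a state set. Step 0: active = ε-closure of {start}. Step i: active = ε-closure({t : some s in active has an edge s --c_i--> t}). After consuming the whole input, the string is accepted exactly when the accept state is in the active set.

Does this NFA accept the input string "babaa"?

Answer: REJECT

Derivation:
start: ε-closure({0}) = {0,1,2}
'b' @ 1: {3,4}
'a' @ 2: {1,2,5}  (accept∈set)
'b' @ 3: {3,4}
'a' @ 4: {1,2,5}  (accept∈set)
'a' @ 5: {}  — state set empty
final: {}; accept 1 not in set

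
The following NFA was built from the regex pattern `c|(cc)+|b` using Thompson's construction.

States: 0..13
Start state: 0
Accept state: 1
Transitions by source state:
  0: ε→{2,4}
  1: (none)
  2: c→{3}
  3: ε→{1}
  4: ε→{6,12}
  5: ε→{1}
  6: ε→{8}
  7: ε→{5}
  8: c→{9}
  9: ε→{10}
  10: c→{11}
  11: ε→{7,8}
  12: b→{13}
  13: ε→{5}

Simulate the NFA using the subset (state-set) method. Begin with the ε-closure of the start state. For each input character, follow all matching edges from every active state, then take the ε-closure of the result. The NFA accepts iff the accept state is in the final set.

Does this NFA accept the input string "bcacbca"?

initial (ε-close {0}): {0,2,4,6,8,12}
'b' @ 1: {1,5,13}  ✓accept
'c' @ 2: {}  — state set empty
rest 'acbca' ignored (set empty)
after full input: {}  (accept=1 not in)

Answer: REJECT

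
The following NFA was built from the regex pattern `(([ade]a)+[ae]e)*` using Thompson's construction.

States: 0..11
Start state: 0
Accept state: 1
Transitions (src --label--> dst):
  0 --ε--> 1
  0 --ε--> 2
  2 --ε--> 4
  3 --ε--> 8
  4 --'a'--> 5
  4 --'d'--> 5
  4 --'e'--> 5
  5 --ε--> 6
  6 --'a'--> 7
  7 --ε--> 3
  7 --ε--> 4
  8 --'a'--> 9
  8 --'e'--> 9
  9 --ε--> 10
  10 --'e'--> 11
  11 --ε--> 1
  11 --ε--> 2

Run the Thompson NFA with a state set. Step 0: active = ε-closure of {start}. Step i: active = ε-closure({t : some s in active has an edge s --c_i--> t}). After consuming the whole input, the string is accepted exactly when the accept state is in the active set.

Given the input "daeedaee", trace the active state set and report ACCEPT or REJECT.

initial (ε-close {0}): {0,1,2,4}
'd' @ 1: {5,6}
'a' @ 2: {3,4,7,8}
'e' @ 3: {5,6,9,10}
'e' @ 4: {1,2,4,11}  ✓accept
'd' @ 5: {5,6}
'a' @ 6: {3,4,7,8}
'e' @ 7: {5,6,9,10}
'e' @ 8: {1,2,4,11}  ✓accept
end set {1,2,4,11} — state 1 in

Answer: ACCEPT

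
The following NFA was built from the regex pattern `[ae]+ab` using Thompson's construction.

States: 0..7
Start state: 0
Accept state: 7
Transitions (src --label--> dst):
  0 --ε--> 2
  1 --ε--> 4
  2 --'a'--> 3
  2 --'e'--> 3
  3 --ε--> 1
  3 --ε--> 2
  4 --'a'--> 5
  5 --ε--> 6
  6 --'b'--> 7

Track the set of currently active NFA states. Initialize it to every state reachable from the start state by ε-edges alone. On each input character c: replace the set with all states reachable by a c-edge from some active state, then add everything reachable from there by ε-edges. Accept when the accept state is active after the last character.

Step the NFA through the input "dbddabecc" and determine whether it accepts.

S₀ = ε-closure({0}) = {0,2}
'd' @ 1: {}  — no active states
rest 'bddabecc' ignored (set empty)
end set {} — state 7 not in

Answer: REJECT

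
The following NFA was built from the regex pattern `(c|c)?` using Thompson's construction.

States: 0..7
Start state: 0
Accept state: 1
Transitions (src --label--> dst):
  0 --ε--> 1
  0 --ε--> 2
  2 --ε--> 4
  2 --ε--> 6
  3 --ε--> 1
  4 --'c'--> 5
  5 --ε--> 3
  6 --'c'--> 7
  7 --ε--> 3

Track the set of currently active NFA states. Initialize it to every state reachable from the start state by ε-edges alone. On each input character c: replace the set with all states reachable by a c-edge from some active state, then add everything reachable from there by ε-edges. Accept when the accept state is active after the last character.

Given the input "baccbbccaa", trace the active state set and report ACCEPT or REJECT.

S₀ = ε-closure({0}) = {0,1,2,4,6}
'b' @ 1: {}  — dead — no transitions
rest 'accbbccaa' ignored (set empty)
final: {}; accept 1 not in set

Answer: REJECT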